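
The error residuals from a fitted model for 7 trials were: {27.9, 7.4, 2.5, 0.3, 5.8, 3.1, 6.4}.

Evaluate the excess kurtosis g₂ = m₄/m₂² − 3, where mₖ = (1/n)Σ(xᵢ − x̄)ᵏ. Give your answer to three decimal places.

1.539

x̄ = 7.6286
Σ(xᵢ − x̄)² = 516.3543 ⇒ m₂ = 73.76490
Σ(xᵢ − x̄)⁴ = 172874.5263 ⇒ m₄ = 24696.36090
m₂² = 5441.26017
g₂ = m₄/m₂² − 3 = 4.53872 − 3 ≈ 1.539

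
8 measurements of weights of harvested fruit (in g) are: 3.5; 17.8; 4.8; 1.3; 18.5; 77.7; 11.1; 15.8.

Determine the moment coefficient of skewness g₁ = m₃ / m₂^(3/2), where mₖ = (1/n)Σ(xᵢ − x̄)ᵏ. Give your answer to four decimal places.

1.9430

x̄ = (3.5 + 17.8 + 4.8 + 1.3 + 18.5 + 77.7 + 11.1 + 15.8) / 8 = 18.8125
deviations (xᵢ − x̄): -15.3125, -1.0125, -14.0125, -17.5125, -0.3125, 58.8875, -7.7125, -3.0125
Σ(xᵢ − x̄)² = 4274.9288 ⇒ m₂ = 4274.9288/8 = 534.36609
Σ(xᵢ − x̄)³ = 192006.6472 ⇒ m₃ = 192006.6472/8 = 24000.83089
m₂^(3/2) = 534.36609^(1.5) = 12352.59893
g₁ = m₃ / m₂^(3/2) = 24000.83089 / 12352.59893 ≈ 1.9430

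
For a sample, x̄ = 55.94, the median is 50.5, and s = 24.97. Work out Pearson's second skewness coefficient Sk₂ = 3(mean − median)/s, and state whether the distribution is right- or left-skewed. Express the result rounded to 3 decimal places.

Sk₂ = 3(55.94 − 50.5) / 24.97 = 3 × 5.4400 / 24.97
    = 16.3200 / 24.97 ≈ 0.654
Sk₂ > 0 ⇒ mean > median ⇒ right-skewed (positive skew).

0.654, right-skewed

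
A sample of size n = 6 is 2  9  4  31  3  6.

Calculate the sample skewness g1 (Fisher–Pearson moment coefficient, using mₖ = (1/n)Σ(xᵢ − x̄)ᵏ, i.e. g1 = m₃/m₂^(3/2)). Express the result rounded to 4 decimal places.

x̄ = (2 + 9 + 4 + 31 + 3 + 6) / 6 = 9.1667
deviations (xᵢ − x̄): -7.1667, -0.1667, -5.1667, 21.8333, -6.1667, -3.1667
Σ(xᵢ − x̄)² = 602.8333 ⇒ m₂ = 602.8333/6 = 100.47222
Σ(xᵢ − x̄)³ = 9635.5556 ⇒ m₃ = 9635.5556/6 = 1605.92593
m₂^(3/2) = 100.47222^(1.5) = 1007.09169
g1 = m₃ / m₂^(3/2) = 1605.92593 / 1007.09169 ≈ 1.5946

1.5946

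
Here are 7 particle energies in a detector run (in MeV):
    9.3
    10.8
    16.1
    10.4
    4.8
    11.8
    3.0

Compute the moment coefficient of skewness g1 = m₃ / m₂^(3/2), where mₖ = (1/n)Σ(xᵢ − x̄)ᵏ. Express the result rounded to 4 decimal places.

x̄ = (9.3 + 10.8 + 16.1 + 10.4 + 4.8 + 11.8 + 3.0) / 7 = 9.4571
deviations (xᵢ − x̄): -0.1571, 1.3429, 6.6429, 0.9429, -4.6571, 2.3429, -6.4571
Σ(xᵢ − x̄)² = 115.7171 ⇒ m₂ = 115.7171/7 = 16.53102
Σ(xᵢ − x̄)³ = -60.9885 ⇒ m₃ = -60.9885/7 = -8.71265
m₂^(3/2) = 16.53102^(1.5) = 67.21241
g1 = m₃ / m₂^(3/2) = -8.71265 / 67.21241 ≈ -0.1296

-0.1296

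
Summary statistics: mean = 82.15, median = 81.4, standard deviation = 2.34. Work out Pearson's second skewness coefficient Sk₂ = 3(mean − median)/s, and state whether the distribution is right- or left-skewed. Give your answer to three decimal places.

Sk₂ = 3(82.15 − 81.4) / 2.34 = 3 × 0.7500 / 2.34
    = 2.2500 / 2.34 ≈ 0.962
Sk₂ > 0 ⇒ mean > median ⇒ right-skewed (positive skew).

0.962, right-skewed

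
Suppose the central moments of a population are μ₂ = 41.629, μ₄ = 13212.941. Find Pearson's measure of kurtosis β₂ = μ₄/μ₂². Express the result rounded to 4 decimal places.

7.6244

μ₂² = 41.629² = 1732.97364
μ₄/μ₂² = 13212.941 / 1732.97364 = 7.62443
β₂ ≈ 7.6244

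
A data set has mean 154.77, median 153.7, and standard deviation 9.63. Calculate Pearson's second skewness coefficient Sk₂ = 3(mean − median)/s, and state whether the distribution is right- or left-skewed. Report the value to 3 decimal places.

0.333, right-skewed

Sk₂ = 3(154.77 − 153.7) / 9.63 = 3 × 1.0700 / 9.63
    = 3.2100 / 9.63 ≈ 0.333
Sk₂ > 0 ⇒ mean > median ⇒ right-skewed (positive skew).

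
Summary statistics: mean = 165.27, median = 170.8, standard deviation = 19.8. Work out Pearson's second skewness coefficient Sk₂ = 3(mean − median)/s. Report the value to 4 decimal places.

-0.8379

Sk₂ = 3(165.27 − 170.8) / 19.8 = 3 × -5.5300 / 19.8
    = -16.5900 / 19.8 ≈ -0.8379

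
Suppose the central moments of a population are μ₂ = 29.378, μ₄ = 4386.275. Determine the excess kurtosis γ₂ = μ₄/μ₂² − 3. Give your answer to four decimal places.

μ₂² = 29.378² = 863.06688
μ₄/μ₂² = 4386.275 / 863.06688 = 5.08220
γ₂ = 5.08220 − 3 ≈ 2.0822

2.0822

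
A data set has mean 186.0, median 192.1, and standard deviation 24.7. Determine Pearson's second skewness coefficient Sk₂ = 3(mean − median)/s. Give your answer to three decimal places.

Sk₂ = 3(186.0 − 192.1) / 24.7 = 3 × -6.1000 / 24.7
    = -18.3000 / 24.7 ≈ -0.741

-0.741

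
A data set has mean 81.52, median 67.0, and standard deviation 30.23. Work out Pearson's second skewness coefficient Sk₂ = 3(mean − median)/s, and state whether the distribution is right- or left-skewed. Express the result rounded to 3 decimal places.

Sk₂ = 3(81.52 − 67.0) / 30.23 = 3 × 14.5200 / 30.23
    = 43.5600 / 30.23 ≈ 1.441
Sk₂ > 0 ⇒ mean > median ⇒ right-skewed (positive skew).

1.441, right-skewed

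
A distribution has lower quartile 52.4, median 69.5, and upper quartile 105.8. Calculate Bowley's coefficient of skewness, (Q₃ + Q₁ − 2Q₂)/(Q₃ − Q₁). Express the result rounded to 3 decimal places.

0.360

numerator: Q₃ + Q₁ − 2Q₂ = 105.8 + 52.4 − 2×69.5 = 19.2000
denominator: Q₃ − Q₁ = 105.8 − 52.4 = 53.4000
Bowley skewness = 19.2000 / 53.4000 ≈ 0.360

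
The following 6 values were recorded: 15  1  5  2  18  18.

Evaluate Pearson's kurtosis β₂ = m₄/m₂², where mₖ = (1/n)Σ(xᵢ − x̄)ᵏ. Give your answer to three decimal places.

1.152

x̄ = 9.8333
Σ(xᵢ − x̄)² = 322.8333 ⇒ m₂ = 53.80556
Σ(xᵢ − x̄)⁴ = 20008.1528 ⇒ m₄ = 3334.69213
m₂² = 2895.03781
β₂ = m₄/m₂² = 3334.69213 / 2895.03781 ≈ 1.152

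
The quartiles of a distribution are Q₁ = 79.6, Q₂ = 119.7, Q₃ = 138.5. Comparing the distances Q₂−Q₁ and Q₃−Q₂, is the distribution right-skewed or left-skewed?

left-skewed

Q₂ − Q₁ = 40.1;  Q₃ − Q₂ = 18.8
Q₂ − Q₁ > Q₃ − Q₂ ⇒ the lower half is more spread out ⇒ left-skewed.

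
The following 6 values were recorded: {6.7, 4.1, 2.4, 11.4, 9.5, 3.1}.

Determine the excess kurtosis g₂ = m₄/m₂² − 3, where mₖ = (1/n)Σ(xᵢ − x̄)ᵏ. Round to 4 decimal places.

-1.4191

x̄ = 6.2000
Σ(xᵢ − x̄)² = 66.6400 ⇒ m₂ = 11.10667
Σ(xᵢ − x̄)⁴ = 1170.1300 ⇒ m₄ = 195.02167
m₂² = 123.35804
g₂ = m₄/m₂² − 3 = 1.58094 − 3 ≈ -1.4191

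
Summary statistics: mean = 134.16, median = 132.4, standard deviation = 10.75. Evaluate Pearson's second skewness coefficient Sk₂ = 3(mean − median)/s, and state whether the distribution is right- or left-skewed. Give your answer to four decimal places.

Sk₂ = 3(134.16 − 132.4) / 10.75 = 3 × 1.7600 / 10.75
    = 5.2800 / 10.75 ≈ 0.4912
Sk₂ > 0 ⇒ mean > median ⇒ right-skewed (positive skew).

0.4912, right-skewed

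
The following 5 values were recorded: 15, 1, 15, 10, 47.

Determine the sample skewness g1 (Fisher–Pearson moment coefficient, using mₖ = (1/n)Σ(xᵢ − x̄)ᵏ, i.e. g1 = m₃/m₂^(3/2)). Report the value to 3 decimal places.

1.080

x̄ = (15 + 1 + 15 + 10 + 47) / 5 = 17.6000
deviations (xᵢ − x̄): -2.6000, -16.6000, -2.6000, -7.6000, 29.4000
Σ(xᵢ − x̄)² = 1211.2000 ⇒ m₂ = 1211.2000/5 = 242.24000
Σ(xᵢ − x̄)³ = 20363.7600 ⇒ m₃ = 20363.7600/5 = 4072.75200
m₂^(3/2) = 242.24000^(1.5) = 3770.23818
g1 = m₃ / m₂^(3/2) = 4072.75200 / 3770.23818 ≈ 1.080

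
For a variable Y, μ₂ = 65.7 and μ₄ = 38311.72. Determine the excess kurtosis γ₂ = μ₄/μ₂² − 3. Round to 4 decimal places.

5.8757

μ₂² = 65.7² = 4316.49000
μ₄/μ₂² = 38311.72 / 4316.49000 = 8.87567
γ₂ = 8.87567 − 3 ≈ 5.8757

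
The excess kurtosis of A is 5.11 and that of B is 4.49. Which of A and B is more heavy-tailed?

A

Higher excess kurtosis ⇒ heavier tails relative to the normal distribution.
5.11 vs 4.49: the larger is 5.11, so A has heavier tails.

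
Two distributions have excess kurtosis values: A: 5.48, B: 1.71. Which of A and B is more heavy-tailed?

A

Higher excess kurtosis ⇒ heavier tails relative to the normal distribution.
5.48 vs 1.71: the larger is 5.48, so A has heavier tails.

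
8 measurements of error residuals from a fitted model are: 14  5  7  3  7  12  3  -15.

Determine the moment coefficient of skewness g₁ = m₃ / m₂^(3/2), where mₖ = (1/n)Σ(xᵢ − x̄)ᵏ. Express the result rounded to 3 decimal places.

x̄ = (14 + 5 + 7 + 3 + 7 + 12 + 3 - 15) / 8 = 4.5000
deviations (xᵢ − x̄): 9.5000, 0.5000, 2.5000, -1.5000, 2.5000, 7.5000, -1.5000, -19.5000
Σ(xᵢ − x̄)² = 544.0000 ⇒ m₂ = 544.0000/8 = 68.00000
Σ(xᵢ − x̄)³ = -6111.0000 ⇒ m₃ = -6111.0000/8 = -763.87500
m₂^(3/2) = 68.00000^(1.5) = 560.74237
g₁ = m₃ / m₂^(3/2) = -763.87500 / 560.74237 ≈ -1.362

-1.362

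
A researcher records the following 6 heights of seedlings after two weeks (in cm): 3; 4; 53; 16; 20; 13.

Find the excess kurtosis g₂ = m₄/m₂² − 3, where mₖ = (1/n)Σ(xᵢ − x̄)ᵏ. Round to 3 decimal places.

0.334

x̄ = 18.1667
Σ(xᵢ − x̄)² = 1678.8333 ⇒ m₂ = 279.80556
Σ(xᵢ − x̄)⁴ = 1566182.1528 ⇒ m₄ = 261030.35880
m₂² = 78291.14892
g₂ = m₄/m₂² − 3 = 3.33410 − 3 ≈ 0.334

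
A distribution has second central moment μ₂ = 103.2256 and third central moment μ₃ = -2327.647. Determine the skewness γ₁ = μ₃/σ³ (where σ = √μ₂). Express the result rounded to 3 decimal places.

-2.219

σ = √μ₂ = √103.2256 = 10.16000
σ³ = μ₂^(3/2) = 1048.77210
γ₁ = μ₃/σ³ = -2327.647 / 1048.77210 ≈ -2.219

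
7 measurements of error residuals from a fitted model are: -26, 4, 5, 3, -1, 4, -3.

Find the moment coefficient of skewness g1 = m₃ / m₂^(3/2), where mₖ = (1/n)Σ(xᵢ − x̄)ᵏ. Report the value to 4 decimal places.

x̄ = (-26 + 4 + 5 + 3 - 1 + 4 - 3) / 7 = -2.0000
deviations (xᵢ − x̄): -24.0000, 6.0000, 7.0000, 5.0000, 1.0000, 6.0000, -1.0000
Σ(xᵢ − x̄)² = 724.0000 ⇒ m₂ = 724.0000/7 = 103.42857
Σ(xᵢ − x̄)³ = -12924.0000 ⇒ m₃ = -12924.0000/7 = -1846.28571
m₂^(3/2) = 103.42857^(1.5) = 1051.86690
g1 = m₃ / m₂^(3/2) = -1846.28571 / 1051.86690 ≈ -1.7552

-1.7552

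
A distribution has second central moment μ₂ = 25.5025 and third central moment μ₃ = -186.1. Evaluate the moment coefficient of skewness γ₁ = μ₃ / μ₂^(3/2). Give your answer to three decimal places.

-1.445

σ = √μ₂ = √25.5025 = 5.05000
σ³ = μ₂^(3/2) = 128.78763
γ₁ = μ₃/σ³ = -186.1 / 128.78763 ≈ -1.445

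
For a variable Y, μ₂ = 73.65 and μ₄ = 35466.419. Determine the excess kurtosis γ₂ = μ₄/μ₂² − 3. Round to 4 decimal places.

3.5384

μ₂² = 73.65² = 5424.32250
μ₄/μ₂² = 35466.419 / 5424.32250 = 6.53841
γ₂ = 6.53841 − 3 ≈ 3.5384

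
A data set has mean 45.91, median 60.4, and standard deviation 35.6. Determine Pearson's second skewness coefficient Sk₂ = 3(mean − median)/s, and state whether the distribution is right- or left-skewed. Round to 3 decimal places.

Sk₂ = 3(45.91 − 60.4) / 35.6 = 3 × -14.4900 / 35.6
    = -43.4700 / 35.6 ≈ -1.221
Sk₂ < 0 ⇒ mean < median ⇒ left-skewed (negative skew).

-1.221, left-skewed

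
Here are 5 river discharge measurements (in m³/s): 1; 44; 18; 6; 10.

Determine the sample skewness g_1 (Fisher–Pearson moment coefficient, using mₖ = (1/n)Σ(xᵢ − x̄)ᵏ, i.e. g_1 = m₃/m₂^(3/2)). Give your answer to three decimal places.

x̄ = (1 + 44 + 18 + 6 + 10) / 5 = 15.8000
deviations (xᵢ − x̄): -14.8000, 28.2000, 2.2000, -9.8000, -5.8000
Σ(xᵢ − x̄)² = 1148.8000 ⇒ m₂ = 1148.8000/5 = 229.76000
Σ(xᵢ − x̄)³ = 18058.3200 ⇒ m₃ = 18058.3200/5 = 3611.66400
m₂^(3/2) = 229.76000^(1.5) = 3482.66446
g_1 = m₃ / m₂^(3/2) = 3611.66400 / 3482.66446 ≈ 1.037

1.037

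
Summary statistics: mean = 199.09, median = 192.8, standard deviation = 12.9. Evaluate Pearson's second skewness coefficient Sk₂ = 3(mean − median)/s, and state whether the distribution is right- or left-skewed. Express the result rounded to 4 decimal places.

1.4628, right-skewed

Sk₂ = 3(199.09 − 192.8) / 12.9 = 3 × 6.2900 / 12.9
    = 18.8700 / 12.9 ≈ 1.4628
Sk₂ > 0 ⇒ mean > median ⇒ right-skewed (positive skew).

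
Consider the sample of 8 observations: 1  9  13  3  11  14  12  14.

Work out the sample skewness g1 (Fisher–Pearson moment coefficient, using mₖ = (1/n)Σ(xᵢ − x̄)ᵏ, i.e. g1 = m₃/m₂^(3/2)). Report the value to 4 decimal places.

-0.8619

x̄ = (1 + 9 + 13 + 3 + 11 + 14 + 12 + 14) / 8 = 9.6250
deviations (xᵢ − x̄): -8.6250, -0.6250, 3.3750, -6.6250, 1.3750, 4.3750, 2.3750, 4.3750
Σ(xᵢ − x̄)² = 175.8750 ⇒ m₂ = 175.8750/8 = 21.98438
Σ(xᵢ − x̄)³ = -710.7188 ⇒ m₃ = -710.7188/8 = -88.83984
m₂^(3/2) = 21.98438^(1.5) = 103.07923
g1 = m₃ / m₂^(3/2) = -88.83984 / 103.07923 ≈ -0.8619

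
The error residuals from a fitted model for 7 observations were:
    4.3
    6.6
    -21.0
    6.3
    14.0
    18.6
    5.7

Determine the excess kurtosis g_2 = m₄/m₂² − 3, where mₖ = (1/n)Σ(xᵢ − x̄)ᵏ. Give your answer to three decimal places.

0.852

x̄ = 4.9286
Σ(xᵢ − x̄)² = 947.1543 ⇒ m₂ = 135.30776
Σ(xᵢ − x̄)⁴ = 493693.1577 ⇒ m₄ = 70527.59396
m₂² = 18308.18859
g_2 = m₄/m₂² − 3 = 3.85224 − 3 ≈ 0.852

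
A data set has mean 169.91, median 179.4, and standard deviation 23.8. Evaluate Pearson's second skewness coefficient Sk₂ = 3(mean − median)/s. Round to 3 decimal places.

Sk₂ = 3(169.91 − 179.4) / 23.8 = 3 × -9.4900 / 23.8
    = -28.4700 / 23.8 ≈ -1.196

-1.196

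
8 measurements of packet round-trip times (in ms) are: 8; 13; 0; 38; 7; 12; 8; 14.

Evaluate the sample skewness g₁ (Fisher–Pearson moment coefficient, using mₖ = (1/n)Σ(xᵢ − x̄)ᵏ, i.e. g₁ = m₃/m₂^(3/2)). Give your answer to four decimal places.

1.5475

x̄ = (8 + 13 + 0 + 38 + 7 + 12 + 8 + 14) / 8 = 12.5000
deviations (xᵢ − x̄): -4.5000, 0.5000, -12.5000, 25.5000, -5.5000, -0.5000, -4.5000, 1.5000
Σ(xᵢ − x̄)² = 880.0000 ⇒ m₂ = 880.0000/8 = 110.00000
Σ(xᵢ − x̄)³ = 14283.0000 ⇒ m₃ = 14283.0000/8 = 1785.37500
m₂^(3/2) = 110.00000^(1.5) = 1153.68973
g₁ = m₃ / m₂^(3/2) = 1785.37500 / 1153.68973 ≈ 1.5475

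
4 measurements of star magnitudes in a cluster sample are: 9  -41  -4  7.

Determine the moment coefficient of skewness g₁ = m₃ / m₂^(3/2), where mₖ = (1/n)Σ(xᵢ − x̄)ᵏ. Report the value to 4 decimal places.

-0.9606

x̄ = (9 - 41 - 4 + 7) / 4 = -7.2500
deviations (xᵢ − x̄): 16.2500, -33.7500, 3.2500, 14.2500
Σ(xᵢ − x̄)² = 1616.7500 ⇒ m₂ = 1616.7500/4 = 404.18750
Σ(xᵢ − x̄)³ = -31224.3750 ⇒ m₃ = -31224.3750/4 = -7806.09375
m₂^(3/2) = 404.18750^(1.5) = 8125.95321
g₁ = m₃ / m₂^(3/2) = -7806.09375 / 8125.95321 ≈ -0.9606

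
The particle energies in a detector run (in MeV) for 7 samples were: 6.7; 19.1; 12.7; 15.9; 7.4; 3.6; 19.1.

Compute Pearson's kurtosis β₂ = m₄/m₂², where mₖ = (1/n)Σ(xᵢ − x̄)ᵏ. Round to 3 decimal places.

x̄ = 12.0714
Σ(xᵢ − x̄)² = 236.2943 ⇒ m₂ = 33.75633
Σ(xᵢ − x̄)⁴ = 11554.7855 ⇒ m₄ = 1650.68364
m₂² = 1139.48958
β₂ = m₄/m₂² = 1650.68364 / 1139.48958 ≈ 1.449

1.449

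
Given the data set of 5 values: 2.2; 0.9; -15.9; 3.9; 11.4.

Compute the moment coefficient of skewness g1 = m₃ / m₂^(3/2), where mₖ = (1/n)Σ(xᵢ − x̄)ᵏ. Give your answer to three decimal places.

x̄ = (2.2 + 0.9 - 15.9 + 3.9 + 11.4) / 5 = 0.5000
deviations (xᵢ − x̄): 1.7000, 0.4000, -16.4000, 3.4000, 10.9000
Σ(xᵢ − x̄)² = 402.3800 ⇒ m₂ = 402.3800/5 = 80.47600
Σ(xᵢ − x̄)³ = -3071.6340 ⇒ m₃ = -3071.6340/5 = -614.32680
m₂^(3/2) = 80.47600^(1.5) = 721.93745
g1 = m₃ / m₂^(3/2) = -614.32680 / 721.93745 ≈ -0.851

-0.851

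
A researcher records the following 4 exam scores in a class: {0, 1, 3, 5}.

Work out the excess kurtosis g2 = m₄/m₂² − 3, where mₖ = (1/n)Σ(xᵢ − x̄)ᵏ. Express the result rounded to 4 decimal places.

-1.4266

x̄ = 2.2500
Σ(xᵢ − x̄)² = 14.7500 ⇒ m₂ = 3.68750
Σ(xᵢ − x̄)⁴ = 85.5781 ⇒ m₄ = 21.39453
m₂² = 13.59766
g2 = m₄/m₂² − 3 = 1.57340 − 3 ≈ -1.4266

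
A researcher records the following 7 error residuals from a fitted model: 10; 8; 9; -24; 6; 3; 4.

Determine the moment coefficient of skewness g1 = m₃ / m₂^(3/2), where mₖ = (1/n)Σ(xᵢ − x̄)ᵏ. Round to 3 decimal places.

x̄ = (10 + 8 + 9 - 24 + 6 + 3 + 4) / 7 = 2.2857
deviations (xᵢ − x̄): 7.7143, 5.7143, 6.7143, -26.2857, 3.7143, 0.7143, 1.7143
Σ(xᵢ − x̄)² = 845.4286 ⇒ m₂ = 845.4286/7 = 120.77551
Σ(xᵢ − x̄)³ = -17156.8163 ⇒ m₃ = -17156.8163/7 = -2450.97376
m₂^(3/2) = 120.77551^(1.5) = 1327.29764
g1 = m₃ / m₂^(3/2) = -2450.97376 / 1327.29764 ≈ -1.847

-1.847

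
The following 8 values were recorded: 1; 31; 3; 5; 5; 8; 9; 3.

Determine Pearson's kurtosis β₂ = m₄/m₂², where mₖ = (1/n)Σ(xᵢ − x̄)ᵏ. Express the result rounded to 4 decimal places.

5.3140

x̄ = 8.1250
Σ(xᵢ − x̄)² = 646.8750 ⇒ m₂ = 80.85938
Σ(xᵢ − x̄)⁴ = 277955.1504 ⇒ m₄ = 34744.39380
m₂² = 6538.23853
β₂ = m₄/m₂² = 34744.39380 / 6538.23853 ≈ 5.3140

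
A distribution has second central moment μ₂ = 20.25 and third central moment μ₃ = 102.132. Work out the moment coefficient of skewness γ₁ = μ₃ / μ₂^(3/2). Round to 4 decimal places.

1.1208

σ = √μ₂ = √20.25 = 4.50000
σ³ = μ₂^(3/2) = 91.12500
γ₁ = μ₃/σ³ = 102.132 / 91.12500 ≈ 1.1208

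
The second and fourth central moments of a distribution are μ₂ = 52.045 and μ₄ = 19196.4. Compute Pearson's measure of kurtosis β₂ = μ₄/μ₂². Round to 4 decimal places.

μ₂² = 52.045² = 2708.68203
μ₄/μ₂² = 19196.4 / 2708.68203 = 7.08699
β₂ ≈ 7.0870

7.0870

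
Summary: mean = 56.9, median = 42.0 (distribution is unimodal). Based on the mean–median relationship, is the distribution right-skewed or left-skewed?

mean − median = 56.9 − 42.0 = 14.9
mean > median ⇒ the longer tail is on the right ⇒ right-skewed (positively skewed).

right-skewed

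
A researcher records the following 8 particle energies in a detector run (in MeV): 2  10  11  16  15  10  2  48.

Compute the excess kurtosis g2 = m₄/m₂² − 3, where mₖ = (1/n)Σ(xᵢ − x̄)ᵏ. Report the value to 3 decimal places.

x̄ = 14.2500
Σ(xᵢ − x̄)² = 1489.5000 ⇒ m₂ = 186.18750
Σ(xᵢ − x̄)⁴ = 1343274.6563 ⇒ m₄ = 167909.33203
m₂² = 34665.78516
g2 = m₄/m₂² − 3 = 4.84366 − 3 ≈ 1.844

1.844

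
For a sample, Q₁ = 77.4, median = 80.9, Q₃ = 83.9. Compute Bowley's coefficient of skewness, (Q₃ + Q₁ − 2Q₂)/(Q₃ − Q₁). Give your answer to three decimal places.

-0.077

numerator: Q₃ + Q₁ − 2Q₂ = 83.9 + 77.4 − 2×80.9 = -0.5000
denominator: Q₃ − Q₁ = 83.9 − 77.4 = 6.5000
Bowley skewness = -0.5000 / 6.5000 ≈ -0.077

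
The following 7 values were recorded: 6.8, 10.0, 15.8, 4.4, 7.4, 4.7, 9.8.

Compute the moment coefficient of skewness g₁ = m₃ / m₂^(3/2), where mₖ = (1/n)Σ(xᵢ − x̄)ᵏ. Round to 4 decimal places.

x̄ = (6.8 + 10.0 + 15.8 + 4.4 + 7.4 + 4.7 + 9.8) / 7 = 8.4143
deviations (xᵢ − x̄): -1.6143, 1.5857, 7.3857, -4.0143, -1.0143, -3.7143, 1.3857
Σ(xᵢ − x̄)² = 92.5286 ⇒ m₂ = 92.5286/7 = 13.21837
Σ(xᵢ − x̄)³ = 288.3495 ⇒ m₃ = 288.3495/7 = 41.19278
m₂^(3/2) = 13.21837^(1.5) = 48.05811
g₁ = m₃ / m₂^(3/2) = 41.19278 / 48.05811 ≈ 0.8571

0.8571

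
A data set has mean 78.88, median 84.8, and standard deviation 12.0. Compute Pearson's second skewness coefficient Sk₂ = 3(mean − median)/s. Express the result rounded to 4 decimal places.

Sk₂ = 3(78.88 − 84.8) / 12.0 = 3 × -5.9200 / 12.0
    = -17.7600 / 12.0 ≈ -1.4800

-1.4800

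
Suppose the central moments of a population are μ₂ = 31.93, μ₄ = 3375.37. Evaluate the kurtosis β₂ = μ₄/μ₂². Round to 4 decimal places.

μ₂² = 31.93² = 1019.52490
μ₄/μ₂² = 3375.37 / 1019.52490 = 3.31073
β₂ ≈ 3.3107

3.3107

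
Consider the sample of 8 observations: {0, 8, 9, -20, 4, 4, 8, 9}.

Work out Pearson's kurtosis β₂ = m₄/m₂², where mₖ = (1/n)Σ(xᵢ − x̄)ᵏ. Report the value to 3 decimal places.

4.982

x̄ = 2.7500
Σ(xᵢ − x̄)² = 661.5000 ⇒ m₂ = 82.68750
Σ(xᵢ − x̄)⁴ = 272504.1563 ⇒ m₄ = 34063.01953
m₂² = 6837.22266
β₂ = m₄/m₂² = 34063.01953 / 6837.22266 ≈ 4.982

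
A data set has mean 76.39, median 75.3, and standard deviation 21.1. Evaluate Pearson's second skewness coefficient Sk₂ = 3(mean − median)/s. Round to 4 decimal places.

Sk₂ = 3(76.39 − 75.3) / 21.1 = 3 × 1.0900 / 21.1
    = 3.2700 / 21.1 ≈ 0.1550

0.1550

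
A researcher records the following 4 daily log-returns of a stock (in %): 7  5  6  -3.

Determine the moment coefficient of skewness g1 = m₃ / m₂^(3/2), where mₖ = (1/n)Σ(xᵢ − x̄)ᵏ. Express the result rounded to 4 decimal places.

-1.0456

x̄ = (7 + 5 + 6 - 3) / 4 = 3.7500
deviations (xᵢ − x̄): 3.2500, 1.2500, 2.2500, -6.7500
Σ(xᵢ − x̄)² = 62.7500 ⇒ m₂ = 62.7500/4 = 15.68750
Σ(xᵢ − x̄)³ = -259.8750 ⇒ m₃ = -259.8750/4 = -64.96875
m₂^(3/2) = 15.68750^(1.5) = 62.13419
g1 = m₃ / m₂^(3/2) = -64.96875 / 62.13419 ≈ -1.0456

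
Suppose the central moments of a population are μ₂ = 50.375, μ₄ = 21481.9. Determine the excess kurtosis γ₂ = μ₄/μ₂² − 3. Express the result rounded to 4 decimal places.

5.4653

μ₂² = 50.375² = 2537.64063
μ₄/μ₂² = 21481.9 / 2537.64063 = 8.46530
γ₂ = 8.46530 − 3 ≈ 5.4653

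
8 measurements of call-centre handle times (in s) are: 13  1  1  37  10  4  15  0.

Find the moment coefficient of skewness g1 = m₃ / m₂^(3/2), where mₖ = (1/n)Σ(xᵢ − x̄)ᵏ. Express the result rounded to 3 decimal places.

x̄ = (13 + 1 + 1 + 37 + 10 + 4 + 15 + 0) / 8 = 10.1250
deviations (xᵢ − x̄): 2.8750, -9.1250, -9.1250, 26.8750, -0.1250, -6.1250, 4.8750, -10.1250
Σ(xᵢ − x̄)² = 1060.8750 ⇒ m₂ = 1060.8750/8 = 132.60938
Σ(xᵢ − x̄)³ = 16763.1563 ⇒ m₃ = 16763.1563/8 = 2095.39453
m₂^(3/2) = 132.60938^(1.5) = 1527.07843
g1 = m₃ / m₂^(3/2) = 2095.39453 / 1527.07843 ≈ 1.372

1.372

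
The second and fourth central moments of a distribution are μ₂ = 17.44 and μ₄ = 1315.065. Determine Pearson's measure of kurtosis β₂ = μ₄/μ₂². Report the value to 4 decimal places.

4.3237

μ₂² = 17.44² = 304.15360
μ₄/μ₂² = 1315.065 / 304.15360 = 4.32369
β₂ ≈ 4.3237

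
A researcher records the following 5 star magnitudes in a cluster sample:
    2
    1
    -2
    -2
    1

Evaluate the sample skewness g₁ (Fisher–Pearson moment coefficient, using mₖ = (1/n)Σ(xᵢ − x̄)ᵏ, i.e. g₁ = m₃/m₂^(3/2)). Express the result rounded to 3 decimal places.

x̄ = (2 + 1 - 2 - 2 + 1) / 5 = 0.0000
deviations (xᵢ − x̄): 2.0000, 1.0000, -2.0000, -2.0000, 1.0000
Σ(xᵢ − x̄)² = 14.0000 ⇒ m₂ = 14.0000/5 = 2.80000
Σ(xᵢ − x̄)³ = -6.0000 ⇒ m₃ = -6.0000/5 = -1.20000
m₂^(3/2) = 2.80000^(1.5) = 4.68530
g₁ = m₃ / m₂^(3/2) = -1.20000 / 4.68530 ≈ -0.256

-0.256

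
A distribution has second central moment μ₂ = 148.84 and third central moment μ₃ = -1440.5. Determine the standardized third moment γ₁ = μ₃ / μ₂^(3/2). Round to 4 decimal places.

-0.7933

σ = √μ₂ = √148.84 = 12.20000
σ³ = μ₂^(3/2) = 1815.84800
γ₁ = μ₃/σ³ = -1440.5 / 1815.84800 ≈ -0.7933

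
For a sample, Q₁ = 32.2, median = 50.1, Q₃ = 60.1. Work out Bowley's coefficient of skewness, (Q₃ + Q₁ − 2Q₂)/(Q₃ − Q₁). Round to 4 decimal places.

numerator: Q₃ + Q₁ − 2Q₂ = 60.1 + 32.2 − 2×50.1 = -7.9000
denominator: Q₃ − Q₁ = 60.1 − 32.2 = 27.9000
Bowley skewness = -7.9000 / 27.9000 ≈ -0.2832

-0.2832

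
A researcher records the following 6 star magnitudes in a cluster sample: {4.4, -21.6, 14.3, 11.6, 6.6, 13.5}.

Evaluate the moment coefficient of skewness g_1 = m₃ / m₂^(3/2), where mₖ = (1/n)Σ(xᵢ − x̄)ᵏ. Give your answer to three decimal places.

x̄ = (4.4 - 21.6 + 14.3 + 11.6 + 6.6 + 13.5) / 6 = 4.8000
deviations (xᵢ − x̄): -0.4000, -26.4000, 9.5000, 6.8000, 1.8000, 8.7000
Σ(xᵢ − x̄)² = 912.5400 ⇒ m₂ = 912.5400/6 = 152.09000
Σ(xᵢ − x̄)³ = -16563.6660 ⇒ m₃ = -16563.6660/6 = -2760.61100
m₂^(3/2) = 152.09000^(1.5) = 1875.64650
g_1 = m₃ / m₂^(3/2) = -2760.61100 / 1875.64650 ≈ -1.472

-1.472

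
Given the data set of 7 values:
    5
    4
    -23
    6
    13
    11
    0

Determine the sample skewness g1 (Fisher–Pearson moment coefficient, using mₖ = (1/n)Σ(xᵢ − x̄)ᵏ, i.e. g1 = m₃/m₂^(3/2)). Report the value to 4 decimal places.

x̄ = (5 + 4 - 23 + 6 + 13 + 11 + 0) / 7 = 2.2857
deviations (xᵢ − x̄): 2.7143, 1.7143, -25.2857, 3.7143, 10.7143, 8.7143, -2.2857
Σ(xᵢ − x̄)² = 859.4286 ⇒ m₂ = 859.4286/7 = 122.77551
Σ(xᵢ − x̄)³ = -14210.8163 ⇒ m₃ = -14210.8163/7 = -2030.11662
m₂^(3/2) = 122.77551^(1.5) = 1360.40313
g1 = m₃ / m₂^(3/2) = -2030.11662 / 1360.40313 ≈ -1.4923

-1.4923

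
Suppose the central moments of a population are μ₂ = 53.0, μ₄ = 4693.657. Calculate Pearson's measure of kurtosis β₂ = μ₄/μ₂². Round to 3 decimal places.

μ₂² = 53.0² = 2809.00000
μ₄/μ₂² = 4693.657 / 2809.00000 = 1.67094
β₂ ≈ 1.671

1.671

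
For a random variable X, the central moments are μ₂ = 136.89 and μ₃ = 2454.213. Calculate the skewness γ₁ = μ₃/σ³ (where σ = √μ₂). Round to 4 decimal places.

σ = √μ₂ = √136.89 = 11.70000
σ³ = μ₂^(3/2) = 1601.61300
γ₁ = μ₃/σ³ = 2454.213 / 1601.61300 ≈ 1.5323

1.5323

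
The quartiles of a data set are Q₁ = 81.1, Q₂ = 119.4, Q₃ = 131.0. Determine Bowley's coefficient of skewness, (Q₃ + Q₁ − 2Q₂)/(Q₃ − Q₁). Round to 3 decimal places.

-0.535

numerator: Q₃ + Q₁ − 2Q₂ = 131.0 + 81.1 − 2×119.4 = -26.7000
denominator: Q₃ − Q₁ = 131.0 − 81.1 = 49.9000
Bowley skewness = -26.7000 / 49.9000 ≈ -0.535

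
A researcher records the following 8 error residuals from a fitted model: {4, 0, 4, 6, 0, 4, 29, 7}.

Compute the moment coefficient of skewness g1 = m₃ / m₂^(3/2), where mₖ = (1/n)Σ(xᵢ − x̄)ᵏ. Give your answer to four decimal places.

x̄ = (4 + 0 + 4 + 6 + 0 + 4 + 29 + 7) / 8 = 6.7500
deviations (xᵢ − x̄): -2.7500, -6.7500, -2.7500, -0.7500, -6.7500, -2.7500, 22.2500, 0.2500
Σ(xᵢ − x̄)² = 609.5000 ⇒ m₂ = 609.5000/8 = 76.18750
Σ(xᵢ − x̄)³ = 10337.2500 ⇒ m₃ = 10337.2500/8 = 1292.15625
m₂^(3/2) = 76.18750^(1.5) = 665.00603
g1 = m₃ / m₂^(3/2) = 1292.15625 / 665.00603 ≈ 1.9431

1.9431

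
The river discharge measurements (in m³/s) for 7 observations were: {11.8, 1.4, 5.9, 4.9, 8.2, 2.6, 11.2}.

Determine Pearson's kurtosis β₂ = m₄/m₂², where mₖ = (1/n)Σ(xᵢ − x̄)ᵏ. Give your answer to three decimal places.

x̄ = 6.5714
Σ(xᵢ − x̄)² = 97.1743 ⇒ m₂ = 13.88204
Σ(xᵢ − x̄)⁴ = 2185.3678 ⇒ m₄ = 312.19540
m₂² = 192.71106
β₂ = m₄/m₂² = 312.19540 / 192.71106 ≈ 1.620

1.620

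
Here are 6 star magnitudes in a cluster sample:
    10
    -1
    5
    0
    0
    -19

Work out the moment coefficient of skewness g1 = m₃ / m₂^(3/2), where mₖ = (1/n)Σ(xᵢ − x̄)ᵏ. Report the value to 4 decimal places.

-1.0446

x̄ = (10 - 1 + 5 + 0 + 0 - 19) / 6 = -0.8333
deviations (xᵢ − x̄): 10.8333, -0.1667, 5.8333, 0.8333, 0.8333, -18.1667
Σ(xᵢ − x̄)² = 482.8333 ⇒ m₂ = 482.8333/6 = 80.47222
Σ(xᵢ − x̄)³ = -4524.4444 ⇒ m₃ = -4524.4444/6 = -754.07407
m₂^(3/2) = 80.47222^(1.5) = 721.88662
g1 = m₃ / m₂^(3/2) = -754.07407 / 721.88662 ≈ -1.0446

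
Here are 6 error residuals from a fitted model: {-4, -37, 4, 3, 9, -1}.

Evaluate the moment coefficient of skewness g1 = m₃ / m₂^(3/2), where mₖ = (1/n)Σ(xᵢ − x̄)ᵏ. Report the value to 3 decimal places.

x̄ = (-4 - 37 + 4 + 3 + 9 - 1) / 6 = -4.3333
deviations (xᵢ − x̄): 0.3333, -32.6667, 8.3333, 7.3333, 13.3333, 3.3333
Σ(xᵢ − x̄)² = 1379.3333 ⇒ m₂ = 1379.3333/6 = 229.88889
Σ(xᵢ − x̄)³ = -31478.4444 ⇒ m₃ = -31478.4444/6 = -5246.40741
m₂^(3/2) = 229.88889^(1.5) = 3485.59538
g1 = m₃ / m₂^(3/2) = -5246.40741 / 3485.59538 ≈ -1.505

-1.505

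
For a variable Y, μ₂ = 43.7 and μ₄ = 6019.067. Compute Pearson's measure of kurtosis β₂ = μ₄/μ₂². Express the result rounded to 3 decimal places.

3.152

μ₂² = 43.7² = 1909.69000
μ₄/μ₂² = 6019.067 / 1909.69000 = 3.15186
β₂ ≈ 3.152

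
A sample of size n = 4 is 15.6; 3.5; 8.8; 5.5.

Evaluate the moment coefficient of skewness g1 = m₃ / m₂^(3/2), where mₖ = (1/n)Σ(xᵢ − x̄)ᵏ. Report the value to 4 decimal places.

x̄ = (15.6 + 3.5 + 8.8 + 5.5) / 4 = 8.3500
deviations (xᵢ − x̄): 7.2500, -4.8500, 0.4500, -2.8500
Σ(xᵢ − x̄)² = 84.4100 ⇒ m₂ = 84.4100/4 = 21.10250
Σ(xᵢ − x̄)³ = 243.9360 ⇒ m₃ = 243.9360/4 = 60.98400
m₂^(3/2) = 21.10250^(1.5) = 96.93952
g1 = m₃ / m₂^(3/2) = 60.98400 / 96.93952 ≈ 0.6291

0.6291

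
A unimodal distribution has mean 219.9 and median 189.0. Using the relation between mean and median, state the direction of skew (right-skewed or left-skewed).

right-skewed

mean − median = 219.9 − 189.0 = 30.9
mean > median ⇒ the longer tail is on the right ⇒ right-skewed (positively skewed).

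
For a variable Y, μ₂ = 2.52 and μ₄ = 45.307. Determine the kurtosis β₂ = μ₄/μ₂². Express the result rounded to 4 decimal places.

7.1345

μ₂² = 2.52² = 6.35040
μ₄/μ₂² = 45.307 / 6.35040 = 7.13451
β₂ ≈ 7.1345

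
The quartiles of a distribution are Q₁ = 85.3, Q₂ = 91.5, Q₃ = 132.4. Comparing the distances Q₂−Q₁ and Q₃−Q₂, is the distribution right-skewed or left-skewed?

right-skewed

Q₂ − Q₁ = 6.2;  Q₃ − Q₂ = 40.9
Q₃ − Q₂ > Q₂ − Q₁ ⇒ the upper half is more spread out ⇒ right-skewed.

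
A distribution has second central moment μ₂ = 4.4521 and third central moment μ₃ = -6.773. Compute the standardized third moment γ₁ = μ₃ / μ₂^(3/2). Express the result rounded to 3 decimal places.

-0.721

σ = √μ₂ = √4.4521 = 2.11000
σ³ = μ₂^(3/2) = 9.39393
γ₁ = μ₃/σ³ = -6.773 / 9.39393 ≈ -0.721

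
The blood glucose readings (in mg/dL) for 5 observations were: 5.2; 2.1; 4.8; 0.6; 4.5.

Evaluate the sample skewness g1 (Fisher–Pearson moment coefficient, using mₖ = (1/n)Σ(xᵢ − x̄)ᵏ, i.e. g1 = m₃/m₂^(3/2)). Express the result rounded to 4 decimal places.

x̄ = (5.2 + 2.1 + 4.8 + 0.6 + 4.5) / 5 = 3.4400
deviations (xᵢ − x̄): 1.7600, -1.3400, 1.3600, -2.8400, 1.0600
Σ(xᵢ − x̄)² = 15.9320 ⇒ m₂ = 15.9320/5 = 3.18640
Σ(xᵢ − x̄)³ = -16.1542 ⇒ m₃ = -16.1542/5 = -3.23083
m₂^(3/2) = 3.18640^(1.5) = 5.68788
g1 = m₃ / m₂^(3/2) = -3.23083 / 5.68788 ≈ -0.5680

-0.5680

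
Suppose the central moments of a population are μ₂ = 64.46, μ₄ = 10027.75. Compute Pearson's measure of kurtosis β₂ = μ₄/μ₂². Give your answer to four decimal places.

2.4134

μ₂² = 64.46² = 4155.09160
μ₄/μ₂² = 10027.75 / 4155.09160 = 2.41336
β₂ ≈ 2.4134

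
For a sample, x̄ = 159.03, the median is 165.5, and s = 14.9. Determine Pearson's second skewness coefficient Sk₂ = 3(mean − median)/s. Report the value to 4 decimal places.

-1.3027

Sk₂ = 3(159.03 − 165.5) / 14.9 = 3 × -6.4700 / 14.9
    = -19.4100 / 14.9 ≈ -1.3027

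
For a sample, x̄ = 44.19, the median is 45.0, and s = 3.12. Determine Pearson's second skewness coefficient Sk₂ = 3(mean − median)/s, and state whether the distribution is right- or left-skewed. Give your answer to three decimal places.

Sk₂ = 3(44.19 − 45.0) / 3.12 = 3 × -0.8100 / 3.12
    = -2.4300 / 3.12 ≈ -0.779
Sk₂ < 0 ⇒ mean < median ⇒ left-skewed (negative skew).

-0.779, left-skewed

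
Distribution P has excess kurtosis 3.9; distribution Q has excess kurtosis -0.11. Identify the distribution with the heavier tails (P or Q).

P

Higher excess kurtosis ⇒ heavier tails relative to the normal distribution.
3.9 vs -0.11: the larger is 3.9, so P has heavier tails. (P is leptokurtic — heavier-than-normal tails; the other is platykurtic.)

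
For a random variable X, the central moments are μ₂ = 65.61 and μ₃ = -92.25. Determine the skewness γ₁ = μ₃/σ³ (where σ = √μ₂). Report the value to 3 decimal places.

-0.174

σ = √μ₂ = √65.61 = 8.10000
σ³ = μ₂^(3/2) = 531.44100
γ₁ = μ₃/σ³ = -92.25 / 531.44100 ≈ -0.174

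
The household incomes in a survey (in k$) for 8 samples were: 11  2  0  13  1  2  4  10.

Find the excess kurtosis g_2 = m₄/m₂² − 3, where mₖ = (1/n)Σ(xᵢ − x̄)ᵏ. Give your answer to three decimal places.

-1.509

x̄ = 5.3750
Σ(xᵢ − x̄)² = 183.8750 ⇒ m₂ = 22.98438
Σ(xᵢ − x̄)⁴ = 6303.1191 ⇒ m₄ = 787.88989
m₂² = 528.28149
g_2 = m₄/m₂² − 3 = 1.49142 − 3 ≈ -1.509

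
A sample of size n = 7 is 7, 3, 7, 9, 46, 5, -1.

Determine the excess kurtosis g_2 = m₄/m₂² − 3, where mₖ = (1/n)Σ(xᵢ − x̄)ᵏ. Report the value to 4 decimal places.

1.7926

x̄ = 10.8571
Σ(xᵢ − x̄)² = 1504.8571 ⇒ m₂ = 214.97959
Σ(xᵢ − x̄)⁴ = 1550484.1341 ⇒ m₄ = 221497.73344
m₂² = 46216.22491
g_2 = m₄/m₂² − 3 = 4.79264 − 3 ≈ 1.7926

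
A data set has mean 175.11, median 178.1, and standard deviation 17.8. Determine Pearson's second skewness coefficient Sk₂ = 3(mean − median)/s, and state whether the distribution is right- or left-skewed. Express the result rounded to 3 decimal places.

Sk₂ = 3(175.11 − 178.1) / 17.8 = 3 × -2.9900 / 17.8
    = -8.9700 / 17.8 ≈ -0.504
Sk₂ < 0 ⇒ mean < median ⇒ left-skewed (negative skew).

-0.504, left-skewed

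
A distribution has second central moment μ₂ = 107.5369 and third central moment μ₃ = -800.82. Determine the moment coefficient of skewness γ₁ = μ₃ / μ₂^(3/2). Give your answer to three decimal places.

σ = √μ₂ = √107.5369 = 10.37000
σ³ = μ₂^(3/2) = 1115.15765
γ₁ = μ₃/σ³ = -800.82 / 1115.15765 ≈ -0.718

-0.718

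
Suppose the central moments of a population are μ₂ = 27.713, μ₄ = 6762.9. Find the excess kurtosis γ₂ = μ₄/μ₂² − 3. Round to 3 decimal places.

μ₂² = 27.713² = 768.01037
μ₄/μ₂² = 6762.9 / 768.01037 = 8.80574
γ₂ = 8.80574 − 3 ≈ 5.806

5.806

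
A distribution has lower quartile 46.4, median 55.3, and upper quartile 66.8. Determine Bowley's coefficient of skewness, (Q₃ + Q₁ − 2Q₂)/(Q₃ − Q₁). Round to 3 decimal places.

0.127

numerator: Q₃ + Q₁ − 2Q₂ = 66.8 + 46.4 − 2×55.3 = 2.6000
denominator: Q₃ − Q₁ = 66.8 − 46.4 = 20.4000
Bowley skewness = 2.6000 / 20.4000 ≈ 0.127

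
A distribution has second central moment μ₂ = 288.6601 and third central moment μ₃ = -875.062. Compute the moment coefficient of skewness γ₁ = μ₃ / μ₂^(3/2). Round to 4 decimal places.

σ = √μ₂ = √288.6601 = 16.99000
σ³ = μ₂^(3/2) = 4904.33510
γ₁ = μ₃/σ³ = -875.062 / 4904.33510 ≈ -0.1784

-0.1784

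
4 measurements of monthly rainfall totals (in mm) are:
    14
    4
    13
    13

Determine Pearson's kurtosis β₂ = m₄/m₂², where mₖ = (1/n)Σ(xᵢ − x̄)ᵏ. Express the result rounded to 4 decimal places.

2.3085

x̄ = 11.0000
Σ(xᵢ − x̄)² = 66.0000 ⇒ m₂ = 16.50000
Σ(xᵢ − x̄)⁴ = 2514.0000 ⇒ m₄ = 628.50000
m₂² = 272.25000
β₂ = m₄/m₂² = 628.50000 / 272.25000 ≈ 2.3085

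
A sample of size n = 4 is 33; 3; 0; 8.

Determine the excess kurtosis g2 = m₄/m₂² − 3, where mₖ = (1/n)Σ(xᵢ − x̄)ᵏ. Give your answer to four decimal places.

x̄ = 11.0000
Σ(xᵢ − x̄)² = 678.0000 ⇒ m₂ = 169.50000
Σ(xᵢ − x̄)⁴ = 253074.0000 ⇒ m₄ = 63268.50000
m₂² = 28730.25000
g2 = m₄/m₂² − 3 = 2.20216 − 3 ≈ -0.7978

-0.7978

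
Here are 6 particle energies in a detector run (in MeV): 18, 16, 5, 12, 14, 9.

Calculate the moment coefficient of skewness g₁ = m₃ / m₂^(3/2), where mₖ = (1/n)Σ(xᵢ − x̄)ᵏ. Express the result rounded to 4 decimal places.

-0.3970

x̄ = (18 + 16 + 5 + 12 + 14 + 9) / 6 = 12.3333
deviations (xᵢ − x̄): 5.6667, 3.6667, -7.3333, -0.3333, 1.6667, -3.3333
Σ(xᵢ − x̄)² = 113.3333 ⇒ m₂ = 113.3333/6 = 18.88889
Σ(xᵢ − x̄)³ = -195.5556 ⇒ m₃ = -195.5556/6 = -32.59259
m₂^(3/2) = 18.88889^(1.5) = 82.09366
g₁ = m₃ / m₂^(3/2) = -32.59259 / 82.09366 ≈ -0.3970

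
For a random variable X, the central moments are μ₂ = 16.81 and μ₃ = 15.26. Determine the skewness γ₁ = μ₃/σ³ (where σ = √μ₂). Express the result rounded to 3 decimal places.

0.221

σ = √μ₂ = √16.81 = 4.10000
σ³ = μ₂^(3/2) = 68.92100
γ₁ = μ₃/σ³ = 15.26 / 68.92100 ≈ 0.221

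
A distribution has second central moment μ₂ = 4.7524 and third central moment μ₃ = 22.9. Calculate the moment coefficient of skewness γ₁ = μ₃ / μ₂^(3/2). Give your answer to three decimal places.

σ = √μ₂ = √4.7524 = 2.18000
σ³ = μ₂^(3/2) = 10.36023
γ₁ = μ₃/σ³ = 22.9 / 10.36023 ≈ 2.210

2.210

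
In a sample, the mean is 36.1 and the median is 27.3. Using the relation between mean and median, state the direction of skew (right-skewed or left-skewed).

mean − median = 36.1 − 27.3 = 8.8
mean > median ⇒ the longer tail is on the right ⇒ right-skewed (positively skewed).

right-skewed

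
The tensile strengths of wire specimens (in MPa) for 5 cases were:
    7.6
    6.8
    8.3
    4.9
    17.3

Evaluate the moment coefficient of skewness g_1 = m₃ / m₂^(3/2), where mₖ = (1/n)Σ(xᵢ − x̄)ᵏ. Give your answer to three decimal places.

x̄ = (7.6 + 6.8 + 8.3 + 4.9 + 17.3) / 5 = 8.9800
deviations (xᵢ − x̄): -1.3800, -2.1800, -0.6800, -4.0800, 8.3200
Σ(xᵢ − x̄)² = 92.9880 ⇒ m₂ = 92.9880/5 = 18.59760
Σ(xᵢ − x̄)³ = 494.7103 ⇒ m₃ = 494.7103/5 = 98.94206
m₂^(3/2) = 18.59760^(1.5) = 80.20203
g_1 = m₃ / m₂^(3/2) = 98.94206 / 80.20203 ≈ 1.234

1.234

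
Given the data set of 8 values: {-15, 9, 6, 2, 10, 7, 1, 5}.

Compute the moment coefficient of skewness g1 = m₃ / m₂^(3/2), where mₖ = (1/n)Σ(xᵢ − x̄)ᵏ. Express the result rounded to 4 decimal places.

x̄ = (-15 + 9 + 6 + 2 + 10 + 7 + 1 + 5) / 8 = 3.1250
deviations (xᵢ − x̄): -18.1250, 5.8750, 2.8750, -1.1250, 6.8750, 3.8750, -2.1250, 1.8750
Σ(xᵢ − x̄)² = 442.8750 ⇒ m₂ = 442.8750/8 = 55.35938
Σ(xᵢ − x̄)³ = -5349.0938 ⇒ m₃ = -5349.0938/8 = -668.63672
m₂^(3/2) = 55.35938^(1.5) = 411.89523
g1 = m₃ / m₂^(3/2) = -668.63672 / 411.89523 ≈ -1.6233

-1.6233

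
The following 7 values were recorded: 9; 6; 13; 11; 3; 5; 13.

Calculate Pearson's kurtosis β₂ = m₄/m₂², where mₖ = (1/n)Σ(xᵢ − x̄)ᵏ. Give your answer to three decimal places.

x̄ = 8.5714
Σ(xᵢ − x̄)² = 95.7143 ⇒ m₂ = 13.67347
Σ(xᵢ − x̄)⁴ = 1974.0466 ⇒ m₄ = 282.00666
m₂² = 186.96377
β₂ = m₄/m₂² = 282.00666 / 186.96377 ≈ 1.508

1.508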